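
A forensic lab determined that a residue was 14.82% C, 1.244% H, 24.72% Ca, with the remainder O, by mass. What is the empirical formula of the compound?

Assume 100 g: 14.82 g C, 1.244 g H, 24.72 g Ca, 59.216 g O.
Moles — C: 14.82 / 12.01 = 1.234 mol; H: 1.244 / 1.008 = 1.234 mol; Ca: 24.72 / 40.08 = 0.6168 mol; O: 59.216 / 16.00 = 3.701 mol
Divide by the smallest (0.6168 mol Ca): C 2.001, H 2.001, Ca 1.000, O 6.001
Ratio ≈ 2:2:1:6, so the empirical formula is C2H2CaO6

C2H2CaO6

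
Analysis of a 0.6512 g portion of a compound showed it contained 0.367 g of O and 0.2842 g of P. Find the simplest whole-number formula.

O: 0.367 g ÷ 16.00 g/mol = 0.02294 mol
P: 0.2842 g ÷ 30.97 g/mol = 0.009177 mol
Smallest is P at 0.009177 mol; normalising gives O 2.500, P 1.000
×2: O 5.00, P 2.00 → O5P2

O5P2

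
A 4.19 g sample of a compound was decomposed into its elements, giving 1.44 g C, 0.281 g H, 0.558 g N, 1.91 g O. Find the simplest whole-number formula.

Moles — C: 1.44 / 12.01 = 0.1199 mol; H: 0.281 / 1.008 = 0.2788 mol; N: 0.558 / 14.01 = 0.03983 mol; O: 1.91 / 16.00 = 0.1194 mol
Divide by the smallest (0.03983 mol N): C 3.010, H 6.999, N 1.000, O 2.997
→ C3H7NO3

C3H7NO3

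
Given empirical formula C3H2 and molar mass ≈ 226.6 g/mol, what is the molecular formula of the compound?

C18H12

Empirical-formula mass = 38.05 g/mol
n = 226.6 / 38.05 = 5.96 ≈ 6
Molecular formula = (C3H2)6 = C18H12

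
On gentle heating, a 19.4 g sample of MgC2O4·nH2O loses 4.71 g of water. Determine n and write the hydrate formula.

Mass of anhydrous MgC2O4 = 19.4 − 4.71 = 14.69 g
mol H2O = 4.71 / 18.02 = 0.2614
Molar mass of MgC2O4 = 112.33 g/mol → mol MgC2O4 = 14.69 / 112.33 = 0.1308
n = 0.2614 / 0.1308 = 2.00 ≈ 2 → MgC2O4·2H2O

MgC2O4·2H2O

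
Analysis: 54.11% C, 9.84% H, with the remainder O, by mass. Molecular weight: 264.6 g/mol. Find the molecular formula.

Assume 100 g: 54.11 g C, 9.84 g H, 36.05 g O.
Moles — C: 54.11 / 12.01 = 4.505 mol; H: 9.84 / 1.008 = 9.762 mol; O: 36.05 / 16.00 = 2.253 mol
Divide by the smallest (2.253 mol O): C 2.000, H 4.333, O 1.000
×3: C 6.00, H 13.00, O 3.00 → C6H13O3
Empirical-formula mass = 133.16 g/mol
n = 264.6 / 133.16 = 1.99 ≈ 2
Molecular formula = (C6H13O3)×2 = C12H26O6

C12H26O6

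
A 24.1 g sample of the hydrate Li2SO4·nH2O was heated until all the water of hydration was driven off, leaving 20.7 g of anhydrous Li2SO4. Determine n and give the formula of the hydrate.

Li2SO4·H2O

Mass of water lost = 24.1 − 20.7 = 3.4 g → 3.4 / 18.02 = 0.1887 mol H2O
Molar mass of Li2SO4 = 109.95 g/mol → mol Li2SO4 = 20.7 / 109.95 = 0.1883
n = 0.1887 / 0.1883 = 1.00 ≈ 1 → Li2SO4·H2O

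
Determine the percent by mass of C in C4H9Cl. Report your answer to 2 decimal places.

Molar mass = 4(12.01) + 9(1.008) + 1(35.45) = 92.562 g/mol
Mass of C per mole = 4 × 12.01 = 48.040 g
% C = 48.040 / 92.562 × 100 = 51.90%

51.90%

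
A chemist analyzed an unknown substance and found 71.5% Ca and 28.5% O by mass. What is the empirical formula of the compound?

Assume 100 g: 71.5 g Ca, 28.5 g O.
n(Ca) = 71.5/40.08 = 1.784, n(O) = 28.5/16.00 = 1.781
Smallest is O at 1.781 mol; normalising gives Ca 1.002, O 1.000
→ CaO

CaO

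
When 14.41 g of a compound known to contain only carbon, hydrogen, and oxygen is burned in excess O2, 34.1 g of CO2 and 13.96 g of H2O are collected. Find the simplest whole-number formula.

C7H14O2

mol C = 34.1 / 44.01 = 0.7748; mass C = 0.7748 × 12.01 = 9.306 g
mol H = 2 × (13.96 / 18.02) = 1.549; mass H = 1.549 × 1.008 = 1.562 g
mass O = 14.41 − (10.87) = 3.543 g → mol O = 0.2214
Smallest is O at 0.2214 mol; normalising gives C 3.499, H 6.998, O 1.000
×2: C 7.00, H 14.00, O 2.00 → C7H14O2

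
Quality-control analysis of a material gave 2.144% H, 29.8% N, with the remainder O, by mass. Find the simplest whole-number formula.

Assume 100 g: 2.144 g H, 29.8 g N, 68.056 g O.
n(H) = 2.144/1.008 = 2.127, n(N) = 29.8/14.01 = 2.127, n(O) = 68.056/16.00 = 4.253
Smallest is H at 2.127 mol; normalising gives H 1.000, N 1.000, O 2.000
Ratio ≈ 1:1:2, so the empirical formula is HNO2

HNO2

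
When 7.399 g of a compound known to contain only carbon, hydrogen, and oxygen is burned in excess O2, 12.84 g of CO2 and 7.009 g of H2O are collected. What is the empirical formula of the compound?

C3H8O2

mol C = 12.84 / 44.01 = 0.2918; mass C = 0.2918 × 12.01 = 3.504 g
mol H = 2 × (7.009 / 18.02) = 0.7779; mass H = 0.7779 × 1.008 = 0.7841 g
mass O = 7.399 − (4.288) = 3.111 g → mol O = 0.1944
Divide by the smallest (0.1944 mol O): C 1.501, H 4.001, O 1.000
×2: C 3.00, H 8.00, O 2.00 → C3H8O2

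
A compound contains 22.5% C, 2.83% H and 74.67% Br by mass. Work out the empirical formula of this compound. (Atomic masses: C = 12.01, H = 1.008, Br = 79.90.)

Assume 100 g: 22.5 g C, 2.83 g H, 74.67 g Br.
C: 22.5 g ÷ 12.01 g/mol = 1.873 mol
H: 2.83 g ÷ 1.008 g/mol = 2.808 mol
Br: 74.67 g ÷ 79.90 g/mol = 0.9345 mol
Divide by the smallest (0.9345 mol Br): C 2.005, H 3.004, Br 1.000
≈ 2:3:1 → C2H3Br

C2H3Br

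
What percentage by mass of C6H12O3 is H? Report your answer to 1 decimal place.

9.2%

Molar mass = 6(12.01) + 12(1.008) + 3(16.00) = 132.156 g/mol
Mass of H per mole = 12 × 1.008 = 12.096 g
% H = 12.096 / 132.156 × 100 = 9.2%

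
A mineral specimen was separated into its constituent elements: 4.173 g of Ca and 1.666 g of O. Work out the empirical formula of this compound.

Moles — Ca: 4.173 / 40.08 = 0.1041 mol; O: 1.666 / 16.00 = 0.1041 mol
Divide by the smallest (0.1041 mol Ca): Ca 1.000, O 1.000
→ CaO

CaO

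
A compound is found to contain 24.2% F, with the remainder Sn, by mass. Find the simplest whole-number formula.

Assume 100 g: 24.2 g F, 75.8 g Sn.
F: 24.2 g ÷ 19.00 g/mol = 1.274 mol
Sn: 75.8 g ÷ 118.71 g/mol = 0.6385 mol
Smallest is Sn at 0.6385 mol; normalising gives F 1.995, Sn 1.000
Ratio ≈ 2:1, so the empirical formula is F2Sn

F2Sn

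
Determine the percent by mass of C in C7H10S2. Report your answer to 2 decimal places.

53.11%

Molar mass = 7(12.01) + 10(1.008) + 2(32.07) = 158.290 g/mol
Mass of C per mole = 7 × 12.01 = 84.070 g
% C = 84.070 / 158.290 × 100 = 53.11%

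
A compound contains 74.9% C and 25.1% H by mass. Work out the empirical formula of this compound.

Assume 100 g: 74.9 g C, 25.1 g H.
Moles — C: 74.9 / 12.01 = 6.236 mol; H: 25.1 / 1.008 = 24.9 mol
Ratios (÷ 6.236): C 1.000, H 3.993
→ CH4

CH4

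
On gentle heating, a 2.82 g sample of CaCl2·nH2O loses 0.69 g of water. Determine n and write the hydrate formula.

CaCl2·2H2O

Mass of anhydrous CaCl2 = 2.82 − 0.69 = 2.13 g
mol H2O = 0.69 / 18.02 = 0.03829
Molar mass of CaCl2 = 110.98 g/mol → mol CaCl2 = 2.13 / 110.98 = 0.01919
n = 0.03829 / 0.01919 = 2.00 ≈ 2 → CaCl2·2H2O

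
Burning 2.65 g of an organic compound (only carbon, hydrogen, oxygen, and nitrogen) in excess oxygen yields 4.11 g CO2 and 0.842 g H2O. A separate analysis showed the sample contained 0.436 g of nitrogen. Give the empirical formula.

C3H3NO2

mol C = 4.11 / 44.01 = 0.09339; mass C = 0.09339 × 12.01 = 1.122 g
mol H = 2 × (0.842 / 18.02) = 0.09345; mass H = 0.09345 × 1.008 = 0.09420 g
mol N = 0.436 / 14.01 = 0.03112
mass O = 2.65 − (1.652) = 0.9982 g → mol O = 0.06239
Ratios (÷ 0.03112): C 3.001, H 3.003, N 1.000, O 2.005
≈ 3:3:1:2 → C3H3NO2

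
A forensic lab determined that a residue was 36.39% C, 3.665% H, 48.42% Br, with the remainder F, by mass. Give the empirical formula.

Assume 100 g: 36.39 g C, 3.665 g H, 48.42 g Br, 11.525 g F.
Moles — C: 36.39 / 12.01 = 3.03 mol; H: 3.665 / 1.008 = 3.636 mol; Br: 48.42 / 79.90 = 0.606 mol; F: 11.525 / 19.00 = 0.6066 mol
Ratios (÷ 0.606): C 5.000, H 6.000, Br 1.000, F 1.001
→ C5H6BrF

C5H6BrF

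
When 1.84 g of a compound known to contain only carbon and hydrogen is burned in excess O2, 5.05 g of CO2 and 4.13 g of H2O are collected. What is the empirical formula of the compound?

CH4

mol C = 5.05 / 44.01 = 0.1147; mass C = 0.1147 × 12.01 = 1.378 g
mol H = 2 × (4.13 / 18.02) = 0.4584; mass H = 0.4584 × 1.008 = 0.4620 g
Divide by the smallest (0.1147 mol C): C 1.000, H 3.995
Ratio ≈ 1:4, so the empirical formula is CH4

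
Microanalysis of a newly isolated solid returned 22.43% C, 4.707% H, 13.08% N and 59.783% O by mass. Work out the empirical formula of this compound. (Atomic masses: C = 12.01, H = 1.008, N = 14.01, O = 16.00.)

Assume 100 g: 22.43 g C, 4.707 g H, 13.08 g N, 59.783 g O.
n(C) = 22.43/12.01 = 1.868, n(H) = 4.707/1.008 = 4.67, n(N) = 13.08/14.01 = 0.9336, n(O) = 59.783/16.00 = 3.736
Ratios (÷ 0.9336): C 2.000, H 5.002, N 1.000, O 4.002
≈ 2:5:1:4 → C2H5NO4

C2H5NO4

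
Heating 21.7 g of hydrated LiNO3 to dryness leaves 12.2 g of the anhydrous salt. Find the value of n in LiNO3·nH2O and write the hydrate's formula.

Mass of water lost = 21.7 − 12.2 = 9.5 g → 9.5 / 18.02 = 0.5272 mol H2O
Molar mass of LiNO3 = 68.95 g/mol → mol LiNO3 = 12.2 / 68.95 = 0.1769
n = 0.5272 / 0.1769 = 2.98 ≈ 3 → LiNO3·3H2O

LiNO3·3H2O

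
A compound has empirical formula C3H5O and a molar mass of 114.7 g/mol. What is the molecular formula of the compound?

C6H10O2

Empirical-formula mass = 57.07 g/mol
n = 114.7 / 57.07 = 2.01 ≈ 2
Molecular formula = (C3H5O)2 = C6H10O2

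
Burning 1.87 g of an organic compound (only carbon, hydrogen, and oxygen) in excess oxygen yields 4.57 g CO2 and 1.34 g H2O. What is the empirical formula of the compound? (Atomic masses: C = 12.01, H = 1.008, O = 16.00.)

mol C = 4.57 / 44.01 = 0.1038; mass C = 0.1038 × 12.01 = 1.247 g
mol H = 2 × (1.34 / 18.02) = 0.1487; mass H = 0.1487 × 1.008 = 0.1499 g
mass O = 1.87 − (1.397) = 0.4730 g → mol O = 0.02956
Smallest is O at 0.02956 mol; normalising gives C 3.513, H 5.031, O 1.000
×2: C 7.03, H 10.06, O 2.00 → C7H10O2

C7H10O2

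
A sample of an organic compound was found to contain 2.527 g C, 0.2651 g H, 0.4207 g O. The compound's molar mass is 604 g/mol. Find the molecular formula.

C40H50O5

Moles — C: 2.527 / 12.01 = 0.2104 mol; H: 0.2651 / 1.008 = 0.263 mol; O: 0.4207 / 16.00 = 0.02629 mol
Ratios (÷ 0.02629): C 8.002, H 10.002, O 1.000
≈ 8:10:1 → C8H10O
Empirical-formula mass = 122.16 g/mol
n = 604 / 122.16 = 4.94 ≈ 5
Molecular formula = (C8H10O)×5 = C40H50O5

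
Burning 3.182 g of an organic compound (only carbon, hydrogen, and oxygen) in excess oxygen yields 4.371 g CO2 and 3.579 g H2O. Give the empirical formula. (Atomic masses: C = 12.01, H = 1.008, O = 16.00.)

mol C = 4.371 / 44.01 = 0.09932; mass C = 0.09932 × 12.01 = 1.193 g
mol H = 2 × (3.579 / 18.02) = 0.3972; mass H = 0.3972 × 1.008 = 0.4004 g
mass O = 3.182 − (1.593) = 1.589 g → mol O = 0.09930
Smallest is O at 0.0993 mol; normalising gives C 1.000, H 4.000, O 1.000
≈ 1:4:1 → CH4O

CH4O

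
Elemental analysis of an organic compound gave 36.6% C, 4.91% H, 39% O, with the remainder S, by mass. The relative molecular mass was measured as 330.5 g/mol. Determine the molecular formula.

C10H16O8S2

Assume 100 g: 36.6 g C, 4.91 g H, 39 g O, 19.49 g S.
n(C) = 36.6/12.01 = 3.047, n(H) = 4.91/1.008 = 4.871, n(O) = 39/16.00 = 2.438, n(S) = 19.49/32.07 = 0.6077
Smallest is S at 0.6077 mol; normalising gives C 5.014, H 8.015, O 4.011, S 1.000
→ C5H8O4S
Empirical-formula mass = 164.18 g/mol
n = 330.5 / 164.18 = 2.01 ≈ 2
Molecular formula = (C5H8O4S)×2 = C10H16O8S2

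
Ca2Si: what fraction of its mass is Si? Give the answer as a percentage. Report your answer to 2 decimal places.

Molar mass = 2(40.08) + 1(28.09) = 108.250 g/mol
Mass of Si per mole = 1 × 28.09 = 28.090 g
% Si = 28.090 / 108.250 × 100 = 25.95%

25.95%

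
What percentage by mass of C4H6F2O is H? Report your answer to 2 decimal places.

Molar mass = 4(12.01) + 6(1.008) + 2(19.00) + 1(16.00) = 108.088 g/mol
Mass of H per mole = 6 × 1.008 = 6.048 g
% H = 6.048 / 108.088 × 100 = 5.60%

5.60%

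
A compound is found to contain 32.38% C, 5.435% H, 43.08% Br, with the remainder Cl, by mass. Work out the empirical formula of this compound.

C5H10BrCl

Assume 100 g: 32.38 g C, 5.435 g H, 43.08 g Br, 19.105 g Cl.
Moles — C: 32.38 / 12.01 = 2.696 mol; H: 5.435 / 1.008 = 5.392 mol; Br: 43.08 / 79.90 = 0.5392 mol; Cl: 19.105 / 35.45 = 0.5389 mol
Divide by the smallest (0.5389 mol Cl): C 5.003, H 10.005, Br 1.000, Cl 1.000
Ratio ≈ 5:10:1:1, so the empirical formula is C5H10BrCl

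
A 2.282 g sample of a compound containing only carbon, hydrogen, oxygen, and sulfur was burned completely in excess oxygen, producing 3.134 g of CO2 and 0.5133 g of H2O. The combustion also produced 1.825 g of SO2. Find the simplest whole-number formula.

mol C = 3.134 / 44.01 = 0.07121; mass C = 0.07121 × 12.01 = 0.8552 g
mol H = 2 × (0.5133 / 18.02) = 0.05697; mass H = 0.05697 × 1.008 = 0.05743 g
mol S = 1.825 / 64.07 = 0.02848; mass S = 0.9135 g
mass O = 2.282 − (1.826) = 0.4558 g → mol O = 0.02849
Divide by the smallest (0.02848 mol S): C 2.500, H 2.000, O 1.000, S 1.000
Scaling by 2: C 5.00, H 4.00, O 2.00, S 2.00 → C5H4O2S2

C5H4O2S2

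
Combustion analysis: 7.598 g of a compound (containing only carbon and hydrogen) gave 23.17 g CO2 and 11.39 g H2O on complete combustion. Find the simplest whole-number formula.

mol C = 23.17 / 44.01 = 0.5265; mass C = 0.5265 × 12.01 = 6.323 g
mol H = 2 × (11.39 / 18.02) = 1.264; mass H = 1.264 × 1.008 = 1.274 g
Smallest is C at 0.5265 mol; normalising gives C 1.000, H 2.401
×5: C 5.00, H 12.01 → C5H12

C5H12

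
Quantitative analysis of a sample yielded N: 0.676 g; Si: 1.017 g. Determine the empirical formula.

Moles — N: 0.676 / 14.01 = 0.04825 mol; Si: 1.017 / 28.09 = 0.03621 mol
Divide by the smallest (0.03621 mol Si): N 1.333, Si 1.000
×3: N 4.00, Si 3.00 → N4Si3

N4Si3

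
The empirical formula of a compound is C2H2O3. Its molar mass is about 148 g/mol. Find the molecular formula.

Empirical-formula mass = 74.04 g/mol
n = 148 / 74.04 = 2.00 ≈ 2
Molecular formula = (C2H2O3)2 = C4H4O6

C4H4O6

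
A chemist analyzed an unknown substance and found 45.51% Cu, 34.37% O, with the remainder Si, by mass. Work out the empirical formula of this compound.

CuO3Si

Assume 100 g: 45.51 g Cu, 34.37 g O, 20.12 g Si.
n(Cu) = 45.51/63.55 = 0.7161, n(O) = 34.37/16.00 = 2.148, n(Si) = 20.12/28.09 = 0.7163
Divide by the smallest (0.7161 mol Cu): Cu 1.000, O 3.000, Si 1.000
Ratio ≈ 1:3:1, so the empirical formula is CuO3Si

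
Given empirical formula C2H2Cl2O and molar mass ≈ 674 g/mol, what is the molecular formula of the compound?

Empirical-formula mass = 112.94 g/mol
n = 674 / 112.94 = 5.97 ≈ 6
Molecular formula = (C2H2Cl2O)6 = C12H12Cl12O6

C12H12Cl12O6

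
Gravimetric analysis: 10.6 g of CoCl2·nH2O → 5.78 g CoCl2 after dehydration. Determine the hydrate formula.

Mass of water lost = 10.6 − 5.78 = 4.82 g → 4.82 / 18.02 = 0.2675 mol H2O
Molar mass of CoCl2 = 129.83 g/mol → mol CoCl2 = 5.78 / 129.83 = 0.04452
n = 0.2675 / 0.04452 = 6.01 ≈ 6 → CoCl2·6H2O

CoCl2·6H2O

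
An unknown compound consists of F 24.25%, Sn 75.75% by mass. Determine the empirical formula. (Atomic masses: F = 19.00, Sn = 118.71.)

F2Sn

Assume 100 g: 24.25 g F, 75.75 g Sn.
Moles — F: 24.25 / 19.00 = 1.276 mol; Sn: 75.75 / 118.71 = 0.6381 mol
Ratios (÷ 0.6381): F 2.000, Sn 1.000
≈ 2:1 → F2Sn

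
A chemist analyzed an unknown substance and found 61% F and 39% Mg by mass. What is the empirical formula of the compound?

F2Mg

Assume 100 g: 61 g F, 39 g Mg.
n(F) = 61/19.00 = 3.211, n(Mg) = 39/24.31 = 1.604
Divide by the smallest (1.604 mol Mg): F 2.001, Mg 1.000
→ F2Mg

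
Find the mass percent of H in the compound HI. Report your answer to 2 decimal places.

Molar mass = 1(1.008) + 1(126.90) = 127.908 g/mol
Mass of H per mole = 1 × 1.008 = 1.008 g
% H = 1.008 / 127.908 × 100 = 0.79%

0.79%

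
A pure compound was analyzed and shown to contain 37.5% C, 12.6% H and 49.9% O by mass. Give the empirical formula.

Assume 100 g: 37.5 g C, 12.6 g H, 49.9 g O.
C: 37.5 g ÷ 12.01 g/mol = 3.122 mol
H: 12.6 g ÷ 1.008 g/mol = 12.5 mol
O: 49.9 g ÷ 16.00 g/mol = 3.119 mol
Divide by the smallest (3.119 mol O): C 1.001, H 4.008, O 1.000
Ratio ≈ 1:4:1, so the empirical formula is CH4O

CH4O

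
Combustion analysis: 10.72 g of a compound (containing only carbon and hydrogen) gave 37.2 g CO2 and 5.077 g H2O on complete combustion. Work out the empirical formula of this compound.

C3H2

mol C = 37.2 / 44.01 = 0.8453; mass C = 0.8453 × 12.01 = 10.15 g
mol H = 2 × (5.077 / 18.02) = 0.5635; mass H = 0.5635 × 1.008 = 0.5680 g
Ratios (÷ 0.5635): C 1.500, H 1.000
Multiply by 2: C 3.00, H 2.00 → C3H2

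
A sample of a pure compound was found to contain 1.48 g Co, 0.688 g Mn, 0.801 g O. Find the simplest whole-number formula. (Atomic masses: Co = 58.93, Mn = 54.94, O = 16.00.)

Co2MnO4

n(Co) = 1.48/58.93 = 0.02511, n(Mn) = 0.688/54.94 = 0.01252, n(O) = 0.801/16.00 = 0.05006
Divide by the smallest (0.01252 mol Mn): Co 2.006, Mn 1.000, O 3.998
→ Co2MnO4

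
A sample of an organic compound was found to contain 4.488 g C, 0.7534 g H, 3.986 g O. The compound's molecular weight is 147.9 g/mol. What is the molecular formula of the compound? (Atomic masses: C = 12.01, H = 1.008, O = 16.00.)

Moles — C: 4.488 / 12.01 = 0.3737 mol; H: 0.7534 / 1.008 = 0.7474 mol; O: 3.986 / 16.00 = 0.2491 mol
Smallest is O at 0.2491 mol; normalising gives C 1.500, H 3.000, O 1.000
Scaling by 2: C 3.00, H 6.00, O 2.00 → C3H6O2
Empirical-formula mass = 74.08 g/mol
n = 147.9 / 74.08 = 2.00 ≈ 2
Molecular formula = (C3H6O2)×2 = C6H12O4

C6H12O4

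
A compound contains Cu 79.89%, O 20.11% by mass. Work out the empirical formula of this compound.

Assume 100 g: 79.89 g Cu, 20.11 g O.
Moles — Cu: 79.89 / 63.55 = 1.257 mol; O: 20.11 / 16.00 = 1.257 mol
Smallest is O at 1.257 mol; normalising gives Cu 1.000, O 1.000
≈ 1:1 → CuO

CuO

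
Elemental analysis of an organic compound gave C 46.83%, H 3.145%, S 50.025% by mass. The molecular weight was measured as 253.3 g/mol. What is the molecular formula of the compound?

Assume 100 g: 46.83 g C, 3.145 g H, 50.025 g S.
Moles — C: 46.83 / 12.01 = 3.899 mol; H: 3.145 / 1.008 = 3.12 mol; S: 50.025 / 32.07 = 1.56 mol
Smallest is S at 1.56 mol; normalising gives C 2.500, H 2.000, S 1.000
Scaling by 2: C 5.00, H 4.00, S 2.00 → C5H4S2
Empirical-formula mass = 128.22 g/mol
n = 253.3 / 128.22 = 1.98 ≈ 2
Molecular formula = (C5H4S2)×2 = C10H8S4

C10H8S4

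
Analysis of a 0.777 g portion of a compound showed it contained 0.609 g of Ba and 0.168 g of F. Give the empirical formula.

Moles — Ba: 0.609 / 137.33 = 0.004435 mol; F: 0.168 / 19.00 = 0.008842 mol
Smallest is Ba at 0.004435 mol; normalising gives Ba 1.000, F 1.994
→ BaF2

BaF2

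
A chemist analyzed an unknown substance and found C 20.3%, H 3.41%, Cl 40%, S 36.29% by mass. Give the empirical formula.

Assume 100 g: 20.3 g C, 3.41 g H, 40 g Cl, 36.29 g S.
C: 20.3 g ÷ 12.01 g/mol = 1.69 mol
H: 3.41 g ÷ 1.008 g/mol = 3.383 mol
Cl: 40 g ÷ 35.45 g/mol = 1.128 mol
S: 36.29 g ÷ 32.07 g/mol = 1.132 mol
Divide by the smallest (1.128 mol Cl): C 1.498, H 2.998, Cl 1.000, S 1.003
Scaling by 2: C 3.00, H 6.00, Cl 2.00, S 2.01 → C3H6Cl2S2

C3H6Cl2S2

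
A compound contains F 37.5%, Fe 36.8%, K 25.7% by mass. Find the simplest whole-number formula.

F3FeK

Assume 100 g: 37.5 g F, 36.8 g Fe, 25.7 g K.
n(F) = 37.5/19.00 = 1.974, n(Fe) = 36.8/55.85 = 0.6589, n(K) = 25.7/39.10 = 0.6573
Smallest is K at 0.6573 mol; normalising gives F 3.003, Fe 1.002, K 1.000
Ratio ≈ 3:1:1, so the empirical formula is F3FeK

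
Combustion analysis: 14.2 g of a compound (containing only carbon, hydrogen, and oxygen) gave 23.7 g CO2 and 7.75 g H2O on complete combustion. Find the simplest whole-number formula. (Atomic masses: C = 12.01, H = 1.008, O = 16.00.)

C5H8O4

mol C = 23.7 / 44.01 = 0.5385; mass C = 0.5385 × 12.01 = 6.468 g
mol H = 2 × (7.75 / 18.02) = 0.8602; mass H = 0.8602 × 1.008 = 0.8670 g
mass O = 14.2 − (7.335) = 6.865 g → mol O = 0.4291
Divide by the smallest (0.4291 mol O): C 1.255, H 2.005, O 1.000
Scaling by 4: C 5.02, H 8.02, O 4.00 → C5H8O4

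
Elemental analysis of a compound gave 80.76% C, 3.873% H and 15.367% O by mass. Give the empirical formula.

C7H4O

Assume 100 g: 80.76 g C, 3.873 g H, 15.367 g O.
n(C) = 80.76/12.01 = 6.724, n(H) = 3.873/1.008 = 3.842, n(O) = 15.367/16.00 = 0.9604
Smallest is O at 0.9604 mol; normalising gives C 7.001, H 4.001, O 1.000
→ C7H4O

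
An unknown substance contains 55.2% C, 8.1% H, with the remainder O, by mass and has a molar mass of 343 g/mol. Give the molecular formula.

C16H28O8

Assume 100 g: 55.2 g C, 8.1 g H, 36.7 g O.
n(C) = 55.2/12.01 = 4.596, n(H) = 8.1/1.008 = 8.036, n(O) = 36.7/16.00 = 2.294
Divide by the smallest (2.294 mol O): C 2.004, H 3.503, O 1.000
Scaling by 2: C 4.01, H 7.01, O 2.00 → C4H7O2
Empirical-formula mass = 87.10 g/mol
n = 343 / 87.10 = 3.94 ≈ 4
Molecular formula = (C4H7O2)×4 = C16H28O8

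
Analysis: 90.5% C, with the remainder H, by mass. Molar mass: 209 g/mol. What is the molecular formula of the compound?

C16H20

Assume 100 g: 90.5 g C, 9.5 g H.
Moles — C: 90.5 / 12.01 = 7.535 mol; H: 9.5 / 1.008 = 9.425 mol
Divide by the smallest (7.535 mol C): C 1.000, H 1.251
Multiply by 4: C 4.00, H 5.00 → C4H5
Empirical-formula mass = 53.08 g/mol
n = 209 / 53.08 = 3.94 ≈ 4
Molecular formula = (C4H5)×4 = C16H20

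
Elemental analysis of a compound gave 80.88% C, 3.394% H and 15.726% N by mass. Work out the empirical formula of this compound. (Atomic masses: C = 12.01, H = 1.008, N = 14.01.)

Assume 100 g: 80.88 g C, 3.394 g H, 15.726 g N.
Moles — C: 80.88 / 12.01 = 6.734 mol; H: 3.394 / 1.008 = 3.367 mol; N: 15.726 / 14.01 = 1.122 mol
Smallest is N at 1.122 mol; normalising gives C 6.000, H 3.000, N 1.000
→ C6H3N

C6H3N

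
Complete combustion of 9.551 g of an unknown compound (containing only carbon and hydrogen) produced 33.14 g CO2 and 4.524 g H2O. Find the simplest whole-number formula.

mol C = 33.14 / 44.01 = 0.7530; mass C = 0.7530 × 12.01 = 9.044 g
mol H = 2 × (4.524 / 18.02) = 0.5021; mass H = 0.5021 × 1.008 = 0.5061 g
Ratios (÷ 0.5021): C 1.500, H 1.000
×2: C 3.00, H 2.00 → C3H2

C3H2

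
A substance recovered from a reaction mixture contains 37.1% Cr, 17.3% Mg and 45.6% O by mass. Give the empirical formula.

CrMgO4

Assume 100 g: 37.1 g Cr, 17.3 g Mg, 45.6 g O.
n(Cr) = 37.1/52.00 = 0.7135, n(Mg) = 17.3/24.31 = 0.7116, n(O) = 45.6/16.00 = 2.85
Smallest is Mg at 0.7116 mol; normalising gives Cr 1.003, Mg 1.000, O 4.005
Ratio ≈ 1:1:4, so the empirical formula is CrMgO4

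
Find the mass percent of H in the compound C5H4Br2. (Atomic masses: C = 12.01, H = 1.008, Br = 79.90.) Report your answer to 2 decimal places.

1.80%

Molar mass = 5(12.01) + 4(1.008) + 2(79.90) = 223.882 g/mol
Mass of H per mole = 4 × 1.008 = 4.032 g
% H = 4.032 / 223.882 × 100 = 1.80%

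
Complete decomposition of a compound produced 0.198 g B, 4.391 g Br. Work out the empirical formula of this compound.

BBr3

n(B) = 0.198/10.81 = 0.01832, n(Br) = 4.391/79.90 = 0.05496
Divide by the smallest (0.01832 mol B): B 1.000, Br 3.000
→ BBr3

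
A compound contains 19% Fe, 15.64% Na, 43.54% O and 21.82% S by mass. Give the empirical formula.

Assume 100 g: 19 g Fe, 15.64 g Na, 43.54 g O, 21.82 g S.
Fe: 19 g ÷ 55.85 g/mol = 0.3402 mol
Na: 15.64 g ÷ 22.99 g/mol = 0.6803 mol
O: 43.54 g ÷ 16.00 g/mol = 2.721 mol
S: 21.82 g ÷ 32.07 g/mol = 0.6804 mol
Divide by the smallest (0.3402 mol Fe): Fe 1.000, Na 2.000, O 7.999, S 2.000
Ratio ≈ 1:2:8:2, so the empirical formula is FeNa2O8S2

FeNa2O8S2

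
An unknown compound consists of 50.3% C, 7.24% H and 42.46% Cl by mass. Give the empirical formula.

Assume 100 g: 50.3 g C, 7.24 g H, 42.46 g Cl.
Moles — C: 50.3 / 12.01 = 4.188 mol; H: 7.24 / 1.008 = 7.183 mol; Cl: 42.46 / 35.45 = 1.198 mol
Ratios (÷ 1.198): C 3.497, H 5.997, Cl 1.000
×2: C 6.99, H 11.99, Cl 2.00 → C7H12Cl2

C7H12Cl2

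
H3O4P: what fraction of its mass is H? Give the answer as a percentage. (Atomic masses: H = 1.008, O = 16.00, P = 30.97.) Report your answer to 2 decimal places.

3.09%

Molar mass = 3(1.008) + 4(16.00) + 1(30.97) = 97.994 g/mol
Mass of H per mole = 3 × 1.008 = 3.024 g
% H = 3.024 / 97.994 × 100 = 3.09%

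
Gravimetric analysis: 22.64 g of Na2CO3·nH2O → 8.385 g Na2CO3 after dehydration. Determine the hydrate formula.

Mass of water lost = 22.64 − 8.385 = 14.26 g → 14.26 / 18.02 = 0.7911 mol H2O
Molar mass of Na2CO3 = 105.99 g/mol → mol Na2CO3 = 8.385 / 105.99 = 0.07911
n = 0.7911 / 0.07911 = 10.00 ≈ 10 → Na2CO3·10H2O

Na2CO3·10H2O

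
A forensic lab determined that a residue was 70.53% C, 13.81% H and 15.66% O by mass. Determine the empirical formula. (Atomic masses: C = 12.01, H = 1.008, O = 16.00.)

C6H14O

Assume 100 g: 70.53 g C, 13.81 g H, 15.66 g O.
C: 70.53 g ÷ 12.01 g/mol = 5.873 mol
H: 13.81 g ÷ 1.008 g/mol = 13.7 mol
O: 15.66 g ÷ 16.00 g/mol = 0.9788 mol
Ratios (÷ 0.9788): C 6.000, H 13.998, O 1.000
→ C6H14O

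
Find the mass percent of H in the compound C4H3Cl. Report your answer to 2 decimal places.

3.50%

Molar mass = 4(12.01) + 3(1.008) + 1(35.45) = 86.514 g/mol
Mass of H per mole = 3 × 1.008 = 3.024 g
% H = 3.024 / 86.514 × 100 = 3.50%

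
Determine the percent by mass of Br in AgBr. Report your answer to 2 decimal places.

42.55%

Molar mass = 1(107.87) + 1(79.90) = 187.770 g/mol
Mass of Br per mole = 1 × 79.90 = 79.900 g
% Br = 79.900 / 187.770 × 100 = 42.55%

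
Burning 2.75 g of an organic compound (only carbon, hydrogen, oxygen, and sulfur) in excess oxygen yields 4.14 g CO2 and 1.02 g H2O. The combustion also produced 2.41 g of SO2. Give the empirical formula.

C5H6OS2

mol C = 4.14 / 44.01 = 0.09407; mass C = 0.09407 × 12.01 = 1.130 g
mol H = 2 × (1.02 / 18.02) = 0.1132; mass H = 0.1132 × 1.008 = 0.1141 g
mol S = 2.41 / 64.07 = 0.03762; mass S = 1.206 g
mass O = 2.75 − (2.450) = 0.2998 g → mol O = 0.01874
Ratios (÷ 0.01874): C 5.020, H 6.042, O 1.000, S 2.008
≈ 5:6:1:2 → C5H6OS2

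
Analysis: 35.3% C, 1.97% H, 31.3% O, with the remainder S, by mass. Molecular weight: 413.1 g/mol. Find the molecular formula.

Assume 100 g: 35.3 g C, 1.97 g H, 31.3 g O, 31.43 g S.
Moles — C: 35.3 / 12.01 = 2.939 mol; H: 1.97 / 1.008 = 1.954 mol; O: 31.3 / 16.00 = 1.956 mol; S: 31.43 / 32.07 = 0.98 mol
Smallest is S at 0.98 mol; normalising gives C 2.999, H 1.994, O 1.996, S 1.000
Ratio ≈ 3:2:2:1, so the empirical formula is C3H2O2S
Empirical-formula mass = 102.12 g/mol
n = 413.1 / 102.12 = 4.05 ≈ 4
Molecular formula = (C3H2O2S)×4 = C12H8O8S4

C12H8O8S4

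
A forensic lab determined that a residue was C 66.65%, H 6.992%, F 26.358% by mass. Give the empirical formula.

Assume 100 g: 66.65 g C, 6.992 g H, 26.358 g F.
C: 66.65 g ÷ 12.01 g/mol = 5.55 mol
H: 6.992 g ÷ 1.008 g/mol = 6.937 mol
F: 26.358 g ÷ 19.00 g/mol = 1.387 mol
Smallest is F at 1.387 mol; normalising gives C 4.000, H 5.000, F 1.000
≈ 4:5:1 → C4H5F

C4H5F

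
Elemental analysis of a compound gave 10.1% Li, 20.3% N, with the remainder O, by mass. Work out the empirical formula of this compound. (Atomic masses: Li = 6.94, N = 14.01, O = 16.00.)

Assume 100 g: 10.1 g Li, 20.3 g N, 69.6 g O.
Moles — Li: 10.1 / 6.94 = 1.455 mol; N: 20.3 / 14.01 = 1.449 mol; O: 69.6 / 16.00 = 4.35 mol
Divide by the smallest (1.449 mol N): Li 1.004, N 1.000, O 3.002
≈ 1:1:3 → LiNO3

LiNO3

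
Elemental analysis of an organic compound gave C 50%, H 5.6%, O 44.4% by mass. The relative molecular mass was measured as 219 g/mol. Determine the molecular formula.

Assume 100 g: 50 g C, 5.6 g H, 44.4 g O.
n(C) = 50/12.01 = 4.163, n(H) = 5.6/1.008 = 5.556, n(O) = 44.4/16.00 = 2.775
Ratios (÷ 2.775): C 1.500, H 2.002, O 1.000
Multiply by 2: C 3.00, H 4.00, O 2.00 → C3H4O2
Empirical-formula mass = 72.06 g/mol
n = 219 / 72.06 = 3.04 ≈ 3
Molecular formula = (C3H4O2)×3 = C9H12O6

C9H12O6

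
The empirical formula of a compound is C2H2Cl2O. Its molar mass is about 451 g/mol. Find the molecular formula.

Empirical-formula mass = 112.94 g/mol
n = 451 / 112.94 = 3.99 ≈ 4
Molecular formula = (C2H2Cl2O)4 = C8H8Cl8O4

C8H8Cl8O4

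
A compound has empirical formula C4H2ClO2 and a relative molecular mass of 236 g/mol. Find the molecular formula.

C8H4Cl2O4

Empirical-formula mass = 117.51 g/mol
n = 236 / 117.51 = 2.01 ≈ 2
Molecular formula = (C4H2ClO2)2 = C8H4Cl2O4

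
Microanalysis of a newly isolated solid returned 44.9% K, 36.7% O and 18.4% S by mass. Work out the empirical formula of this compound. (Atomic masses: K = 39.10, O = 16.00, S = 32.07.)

K2O4S

Assume 100 g: 44.9 g K, 36.7 g O, 18.4 g S.
Moles — K: 44.9 / 39.10 = 1.148 mol; O: 36.7 / 16.00 = 2.294 mol; S: 18.4 / 32.07 = 0.5737 mol
Ratios (÷ 0.5737): K 2.001, O 3.998, S 1.000
≈ 2:4:1 → K2O4S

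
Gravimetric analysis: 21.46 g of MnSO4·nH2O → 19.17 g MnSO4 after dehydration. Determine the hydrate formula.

MnSO4·H2O

Mass of water lost = 21.46 − 19.17 = 2.29 g → 2.29 / 18.02 = 0.1271 mol H2O
Molar mass of MnSO4 = 151.01 g/mol → mol MnSO4 = 19.17 / 151.01 = 0.1269
n = 0.1271 / 0.1269 = 1.00 ≈ 1 → MnSO4·H2O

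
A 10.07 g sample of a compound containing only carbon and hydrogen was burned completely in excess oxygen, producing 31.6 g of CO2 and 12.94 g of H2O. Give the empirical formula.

mol C = 31.6 / 44.01 = 0.7180; mass C = 0.7180 × 12.01 = 8.623 g
mol H = 2 × (12.94 / 18.02) = 1.436; mass H = 1.436 × 1.008 = 1.448 g
Ratios (÷ 0.718): C 1.000, H 2.000
≈ 1:2 → CH2

CH2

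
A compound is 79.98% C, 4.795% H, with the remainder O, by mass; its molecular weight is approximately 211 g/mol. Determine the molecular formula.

Assume 100 g: 79.98 g C, 4.795 g H, 15.225 g O.
n(C) = 79.98/12.01 = 6.659, n(H) = 4.795/1.008 = 4.757, n(O) = 15.225/16.00 = 0.9516
Ratios (÷ 0.9516): C 6.998, H 4.999, O 1.000
→ C7H5O
Empirical-formula mass = 105.11 g/mol
n = 211 / 105.11 = 2.01 ≈ 2
Molecular formula = (C7H5O)×2 = C14H10O2

C14H10O2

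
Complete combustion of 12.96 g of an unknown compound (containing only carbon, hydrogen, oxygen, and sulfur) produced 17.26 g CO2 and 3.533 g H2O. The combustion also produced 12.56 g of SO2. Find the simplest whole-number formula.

C4H4OS2

mol C = 17.26 / 44.01 = 0.3922; mass C = 0.3922 × 12.01 = 4.710 g
mol H = 2 × (3.533 / 18.02) = 0.3921; mass H = 0.3921 × 1.008 = 0.3953 g
mol S = 12.56 / 64.07 = 0.1960; mass S = 6.287 g
mass O = 12.96 − (11.39) = 1.568 g → mol O = 0.09798
Ratios (÷ 0.09798): C 4.002, H 4.002, O 1.000, S 2.001
→ C4H4OS2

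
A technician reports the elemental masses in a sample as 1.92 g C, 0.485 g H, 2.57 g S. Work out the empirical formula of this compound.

n(C) = 1.92/12.01 = 0.1599, n(H) = 0.485/1.008 = 0.4812, n(S) = 2.57/32.07 = 0.08014
Ratios (÷ 0.08014): C 1.995, H 6.004, S 1.000
→ C2H6S

C2H6S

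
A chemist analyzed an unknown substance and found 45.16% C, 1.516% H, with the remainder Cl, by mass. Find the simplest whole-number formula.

C5H2Cl2

Assume 100 g: 45.16 g C, 1.516 g H, 53.324 g Cl.
n(C) = 45.16/12.01 = 3.76, n(H) = 1.516/1.008 = 1.504, n(Cl) = 53.324/35.45 = 1.504
Ratios (÷ 1.504): C 2.500, H 1.000, Cl 1.000
×2: C 5.00, H 2.00, Cl 2.00 → C5H2Cl2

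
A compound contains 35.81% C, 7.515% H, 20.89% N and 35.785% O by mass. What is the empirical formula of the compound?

C4H10N2O3

Assume 100 g: 35.81 g C, 7.515 g H, 20.89 g N, 35.785 g O.
Moles — C: 35.81 / 12.01 = 2.982 mol; H: 7.515 / 1.008 = 7.455 mol; N: 20.89 / 14.01 = 1.491 mol; O: 35.785 / 16.00 = 2.237 mol
Smallest is N at 1.491 mol; normalising gives C 2.000, H 5.000, N 1.000, O 1.500
Multiply by 2: C 4.00, H 10.00, N 2.00, O 3.00 → C4H10N2O3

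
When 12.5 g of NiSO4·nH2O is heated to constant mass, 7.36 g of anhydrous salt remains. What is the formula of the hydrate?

NiSO4·6H2O

Mass of water lost = 12.5 − 7.36 = 5.14 g → 5.14 / 18.02 = 0.2852 mol H2O
Molar mass of NiSO4 = 154.76 g/mol → mol NiSO4 = 7.36 / 154.76 = 0.04756
n = 0.2852 / 0.04756 = 6.00 ≈ 6 → NiSO4·6H2O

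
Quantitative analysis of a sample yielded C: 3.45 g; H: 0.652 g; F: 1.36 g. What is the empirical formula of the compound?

C: 3.45 g ÷ 12.01 g/mol = 0.2873 mol
H: 0.652 g ÷ 1.008 g/mol = 0.6468 mol
F: 1.36 g ÷ 19.00 g/mol = 0.07158 mol
Divide by the smallest (0.07158 mol F): C 4.013, H 9.037, F 1.000
Ratio ≈ 4:9:1, so the empirical formula is C4H9F

C4H9F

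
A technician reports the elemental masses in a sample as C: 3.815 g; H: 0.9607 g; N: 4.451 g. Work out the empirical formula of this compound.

CH3N

n(C) = 3.815/12.01 = 0.3177, n(H) = 0.9607/1.008 = 0.9531, n(N) = 4.451/14.01 = 0.3177
Smallest is C at 0.3177 mol; normalising gives C 1.000, H 3.000, N 1.000
≈ 1:3:1 → CH3N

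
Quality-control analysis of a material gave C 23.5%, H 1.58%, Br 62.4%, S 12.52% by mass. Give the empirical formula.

Assume 100 g: 23.5 g C, 1.58 g H, 62.4 g Br, 12.52 g S.
Moles — C: 23.5 / 12.01 = 1.957 mol; H: 1.58 / 1.008 = 1.567 mol; Br: 62.4 / 79.90 = 0.781 mol; S: 12.52 / 32.07 = 0.3904 mol
Divide by the smallest (0.3904 mol S): C 5.012, H 4.015, Br 2.000, S 1.000
→ C5H4Br2S

C5H4Br2S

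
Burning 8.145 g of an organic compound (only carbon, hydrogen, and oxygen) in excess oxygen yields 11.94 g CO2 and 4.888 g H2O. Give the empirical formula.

CH2O

mol C = 11.94 / 44.01 = 0.2713; mass C = 0.2713 × 12.01 = 3.258 g
mol H = 2 × (4.888 / 18.02) = 0.5425; mass H = 0.5425 × 1.008 = 0.5468 g
mass O = 8.145 − (3.805) = 4.340 g → mol O = 0.2712
Divide by the smallest (0.2712 mol O): C 1.000, H 2.000, O 1.000
→ CH2O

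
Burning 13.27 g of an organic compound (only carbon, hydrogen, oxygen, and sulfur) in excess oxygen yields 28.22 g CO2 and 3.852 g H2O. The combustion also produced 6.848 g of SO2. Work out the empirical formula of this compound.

mol C = 28.22 / 44.01 = 0.6412; mass C = 0.6412 × 12.01 = 7.701 g
mol H = 2 × (3.852 / 18.02) = 0.4275; mass H = 0.4275 × 1.008 = 0.4309 g
mol S = 6.848 / 64.07 = 0.1069; mass S = 3.428 g
mass O = 13.27 − (11.56) = 1.710 g → mol O = 0.1069
Divide by the smallest (0.1069 mol S): C 5.999, H 4.000, O 1.000, S 1.000
≈ 6:4:1:1 → C6H4OS

C6H4OS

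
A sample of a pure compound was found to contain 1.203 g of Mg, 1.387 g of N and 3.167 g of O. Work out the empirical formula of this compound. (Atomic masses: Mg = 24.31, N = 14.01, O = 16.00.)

MgN2O4

n(Mg) = 1.203/24.31 = 0.04949, n(N) = 1.387/14.01 = 0.099, n(O) = 3.167/16.00 = 0.1979
Divide by the smallest (0.04949 mol Mg): Mg 1.000, N 2.001, O 4.000
→ MgN2O4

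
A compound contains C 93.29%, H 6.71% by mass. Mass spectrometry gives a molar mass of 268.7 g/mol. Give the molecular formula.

Assume 100 g: 93.29 g C, 6.71 g H.
Moles — C: 93.29 / 12.01 = 7.768 mol; H: 6.71 / 1.008 = 6.657 mol
Ratios (÷ 6.657): C 1.167, H 1.000
Multiply by 6: C 7.00, H 6.00 → C7H6
Empirical-formula mass = 90.12 g/mol
n = 268.7 / 90.12 = 2.98 ≈ 3
Molecular formula = (C7H6)×3 = C21H18

C21H18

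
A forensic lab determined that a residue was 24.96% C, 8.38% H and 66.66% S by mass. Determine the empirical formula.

Assume 100 g: 24.96 g C, 8.38 g H, 66.66 g S.
Moles — C: 24.96 / 12.01 = 2.078 mol; H: 8.38 / 1.008 = 8.313 mol; S: 66.66 / 32.07 = 2.079 mol
Divide by the smallest (2.078 mol C): C 1.000, H 4.000, S 1.000
Ratio ≈ 1:4:1, so the empirical formula is CH4S

CH4S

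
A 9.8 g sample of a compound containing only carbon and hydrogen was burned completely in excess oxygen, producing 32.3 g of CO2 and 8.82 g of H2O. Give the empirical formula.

mol C = 32.3 / 44.01 = 0.7339; mass C = 0.7339 × 12.01 = 8.814 g
mol H = 2 × (8.82 / 18.02) = 0.9789; mass H = 0.9789 × 1.008 = 0.9867 g
Divide by the smallest (0.7339 mol C): C 1.000, H 1.334
Scaling by 3: C 3.00, H 4.00 → C3H4

C3H4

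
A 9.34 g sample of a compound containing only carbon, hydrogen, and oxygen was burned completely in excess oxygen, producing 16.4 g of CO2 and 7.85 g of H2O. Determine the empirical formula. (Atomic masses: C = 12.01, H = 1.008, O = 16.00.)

C3H7O2

mol C = 16.4 / 44.01 = 0.3726; mass C = 0.3726 × 12.01 = 4.475 g
mol H = 2 × (7.85 / 18.02) = 0.8713; mass H = 0.8713 × 1.008 = 0.8782 g
mass O = 9.34 − (5.354) = 3.986 g → mol O = 0.2491
Ratios (÷ 0.2491): C 1.496, H 3.497, O 1.000
Scaling by 2: C 2.99, H 6.99, O 2.00 → C3H7O2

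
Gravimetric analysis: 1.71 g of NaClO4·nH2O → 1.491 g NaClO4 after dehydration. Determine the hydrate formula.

Mass of water lost = 1.71 − 1.491 = 0.219 g → 0.219 / 18.02 = 0.01215 mol H2O
Molar mass of NaClO4 = 122.44 g/mol → mol NaClO4 = 1.491 / 122.44 = 0.01218
n = 0.01215 / 0.01218 = 1.00 ≈ 1 → NaClO4·H2O

NaClO4·H2O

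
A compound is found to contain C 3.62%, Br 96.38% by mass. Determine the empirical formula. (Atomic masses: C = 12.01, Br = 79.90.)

CBr4

Assume 100 g: 3.62 g C, 96.38 g Br.
Moles — C: 3.62 / 12.01 = 0.3014 mol; Br: 96.38 / 79.90 = 1.206 mol
Divide by the smallest (0.3014 mol C): C 1.000, Br 4.002
→ CBr4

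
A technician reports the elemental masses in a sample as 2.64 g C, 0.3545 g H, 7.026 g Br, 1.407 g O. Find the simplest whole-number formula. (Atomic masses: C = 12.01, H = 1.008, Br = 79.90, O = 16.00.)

C5H8Br2O2

n(C) = 2.64/12.01 = 0.2198, n(H) = 0.3545/1.008 = 0.3517, n(Br) = 7.026/79.90 = 0.08793, n(O) = 1.407/16.00 = 0.08794
Divide by the smallest (0.08793 mol Br): C 2.500, H 3.999, Br 1.000, O 1.000
Multiply by 2: C 5.00, H 8.00, Br 2.00, O 2.00 → C5H8Br2O2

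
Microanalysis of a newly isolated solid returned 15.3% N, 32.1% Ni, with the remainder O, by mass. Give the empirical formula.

Assume 100 g: 15.3 g N, 32.1 g Ni, 52.6 g O.
N: 15.3 g ÷ 14.01 g/mol = 1.092 mol
Ni: 32.1 g ÷ 58.69 g/mol = 0.5469 mol
O: 52.6 g ÷ 16.00 g/mol = 3.288 mol
Smallest is Ni at 0.5469 mol; normalising gives N 1.997, Ni 1.000, O 6.011
Ratio ≈ 2:1:6, so the empirical formula is N2NiO6

N2NiO6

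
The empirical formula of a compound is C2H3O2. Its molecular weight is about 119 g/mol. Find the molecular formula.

Empirical-formula mass = 59.04 g/mol
n = 119 / 59.04 = 2.02 ≈ 2
Molecular formula = (C2H3O2)2 = C4H6O4

C4H6O4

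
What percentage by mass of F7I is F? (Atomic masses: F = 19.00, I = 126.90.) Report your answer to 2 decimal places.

51.17%

Molar mass = 7(19.00) + 1(126.90) = 259.900 g/mol
Mass of F per mole = 7 × 19.00 = 133.000 g
% F = 133.000 / 259.900 × 100 = 51.17%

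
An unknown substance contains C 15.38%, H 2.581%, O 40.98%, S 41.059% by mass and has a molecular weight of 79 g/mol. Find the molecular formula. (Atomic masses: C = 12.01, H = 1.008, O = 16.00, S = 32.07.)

Assume 100 g: 15.38 g C, 2.581 g H, 40.98 g O, 41.059 g S.
C: 15.38 g ÷ 12.01 g/mol = 1.281 mol
H: 2.581 g ÷ 1.008 g/mol = 2.561 mol
O: 40.98 g ÷ 16.00 g/mol = 2.561 mol
S: 41.059 g ÷ 32.07 g/mol = 1.28 mol
Divide by the smallest (1.28 mol S): C 1.000, H 2.000, O 2.001, S 1.000
Ratio ≈ 1:2:2:1, so the empirical formula is CH2O2S
Empirical-formula mass = 78.10 g/mol
n = 79 / 78.10 = 1.01 ≈ 1
Molecular formula = empirical formula = CH2O2S

CH2O2S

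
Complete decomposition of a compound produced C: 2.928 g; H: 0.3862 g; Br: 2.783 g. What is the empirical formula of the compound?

n(C) = 2.928/12.01 = 0.2438, n(H) = 0.3862/1.008 = 0.3831, n(Br) = 2.783/79.90 = 0.03483
Smallest is Br at 0.03483 mol; normalising gives C 6.999, H 11.000, Br 1.000
≈ 7:11:1 → C7H11Br

C7H11Br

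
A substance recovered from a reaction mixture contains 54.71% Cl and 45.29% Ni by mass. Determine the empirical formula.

Cl2Ni

Assume 100 g: 54.71 g Cl, 45.29 g Ni.
Moles — Cl: 54.71 / 35.45 = 1.543 mol; Ni: 45.29 / 58.69 = 0.7717 mol
Ratios (÷ 0.7717): Cl 2.000, Ni 1.000
≈ 2:1 → Cl2Ni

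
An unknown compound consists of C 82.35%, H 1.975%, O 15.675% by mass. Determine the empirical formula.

Assume 100 g: 82.35 g C, 1.975 g H, 15.675 g O.
C: 82.35 g ÷ 12.01 g/mol = 6.857 mol
H: 1.975 g ÷ 1.008 g/mol = 1.959 mol
O: 15.675 g ÷ 16.00 g/mol = 0.9797 mol
Ratios (÷ 0.9797): C 6.999, H 2.000, O 1.000
≈ 7:2:1 → C7H2O

C7H2O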